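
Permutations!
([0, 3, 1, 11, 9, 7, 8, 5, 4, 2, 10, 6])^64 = (11)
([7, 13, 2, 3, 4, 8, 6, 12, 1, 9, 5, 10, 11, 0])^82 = (0 7 12 11 10 5 8 1 13)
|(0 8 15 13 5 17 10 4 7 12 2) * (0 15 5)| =11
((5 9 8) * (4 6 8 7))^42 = ((4 6 8 5 9 7))^42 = (9)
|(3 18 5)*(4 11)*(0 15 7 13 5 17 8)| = |(0 15 7 13 5 3 18 17 8)(4 11)| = 18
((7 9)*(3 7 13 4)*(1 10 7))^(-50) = ((1 10 7 9 13 4 3))^(-50) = (1 3 4 13 9 7 10)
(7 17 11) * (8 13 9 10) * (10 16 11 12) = (7 17 12 10 8 13 9 16 11) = [0, 1, 2, 3, 4, 5, 6, 17, 13, 16, 8, 7, 10, 9, 14, 15, 11, 12]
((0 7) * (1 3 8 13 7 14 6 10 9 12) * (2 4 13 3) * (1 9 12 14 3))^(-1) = ((0 3 8 1 2 4 13 7)(6 10 12 9 14))^(-1) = (0 7 13 4 2 1 8 3)(6 14 9 12 10)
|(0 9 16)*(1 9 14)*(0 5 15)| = 7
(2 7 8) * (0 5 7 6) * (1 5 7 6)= (0 7 8 2 1 5 6)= [7, 5, 1, 3, 4, 6, 0, 8, 2]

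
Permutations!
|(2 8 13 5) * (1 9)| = 4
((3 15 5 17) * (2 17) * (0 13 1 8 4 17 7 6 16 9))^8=(0 5 1 7 4 16 3)(2 8 6 17 9 15 13)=((0 13 1 8 4 17 3 15 5 2 7 6 16 9))^8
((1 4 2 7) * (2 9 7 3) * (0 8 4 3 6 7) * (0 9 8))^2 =(9)(1 2 7 3 6)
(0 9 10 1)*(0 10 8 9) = (1 10)(8 9) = [0, 10, 2, 3, 4, 5, 6, 7, 9, 8, 1]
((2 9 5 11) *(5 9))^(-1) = (2 11 5)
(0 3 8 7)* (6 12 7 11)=(0 3 8 11 6 12 7)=[3, 1, 2, 8, 4, 5, 12, 0, 11, 9, 10, 6, 7]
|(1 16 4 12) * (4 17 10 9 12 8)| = |(1 16 17 10 9 12)(4 8)| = 6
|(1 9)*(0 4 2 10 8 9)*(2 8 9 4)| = 10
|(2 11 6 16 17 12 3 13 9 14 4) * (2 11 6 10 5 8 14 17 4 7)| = |(2 6 16 4 11 10 5 8 14 7)(3 13 9 17 12)| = 10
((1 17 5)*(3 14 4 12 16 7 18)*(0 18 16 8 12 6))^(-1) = (0 6 4 14 3 18)(1 5 17)(7 16)(8 12)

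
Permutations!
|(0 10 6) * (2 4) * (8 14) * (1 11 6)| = |(0 10 1 11 6)(2 4)(8 14)| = 10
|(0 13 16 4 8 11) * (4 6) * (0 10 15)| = 9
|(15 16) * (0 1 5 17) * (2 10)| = 4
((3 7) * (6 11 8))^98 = (6 8 11)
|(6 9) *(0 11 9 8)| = |(0 11 9 6 8)| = 5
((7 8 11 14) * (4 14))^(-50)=(14)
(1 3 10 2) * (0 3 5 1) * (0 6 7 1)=(0 3 10 2 6 7 1 5)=[3, 5, 6, 10, 4, 0, 7, 1, 8, 9, 2]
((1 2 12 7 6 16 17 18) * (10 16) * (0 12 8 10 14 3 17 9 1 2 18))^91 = (18)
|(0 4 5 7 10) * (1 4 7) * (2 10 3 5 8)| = 9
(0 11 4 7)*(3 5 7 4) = (0 11 3 5 7) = [11, 1, 2, 5, 4, 7, 6, 0, 8, 9, 10, 3]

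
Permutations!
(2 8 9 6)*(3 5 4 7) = [0, 1, 8, 5, 7, 4, 2, 3, 9, 6] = (2 8 9 6)(3 5 4 7)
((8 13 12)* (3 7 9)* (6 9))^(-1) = ((3 7 6 9)(8 13 12))^(-1) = (3 9 6 7)(8 12 13)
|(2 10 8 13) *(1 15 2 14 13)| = 10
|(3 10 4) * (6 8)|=|(3 10 4)(6 8)|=6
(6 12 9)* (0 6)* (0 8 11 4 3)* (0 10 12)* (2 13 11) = [6, 1, 13, 10, 3, 5, 0, 7, 2, 8, 12, 4, 9, 11] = (0 6)(2 13 11 4 3 10 12 9 8)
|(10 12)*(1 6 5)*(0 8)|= |(0 8)(1 6 5)(10 12)|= 6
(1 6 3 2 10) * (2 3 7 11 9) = (1 6 7 11 9 2 10) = [0, 6, 10, 3, 4, 5, 7, 11, 8, 2, 1, 9]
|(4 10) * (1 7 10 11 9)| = 6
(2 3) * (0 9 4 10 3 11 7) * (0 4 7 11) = [9, 1, 0, 2, 10, 5, 6, 4, 8, 7, 3, 11] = (11)(0 9 7 4 10 3 2)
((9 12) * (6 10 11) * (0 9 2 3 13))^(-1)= (0 13 3 2 12 9)(6 11 10)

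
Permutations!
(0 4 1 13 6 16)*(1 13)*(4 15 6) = (0 15 6 16)(4 13) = [15, 1, 2, 3, 13, 5, 16, 7, 8, 9, 10, 11, 12, 4, 14, 6, 0]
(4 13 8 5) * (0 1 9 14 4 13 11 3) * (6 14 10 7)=(0 1 9 10 7 6 14 4 11 3)(5 13 8)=[1, 9, 2, 0, 11, 13, 14, 6, 5, 10, 7, 3, 12, 8, 4]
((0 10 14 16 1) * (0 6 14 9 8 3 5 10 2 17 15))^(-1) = (0 15 17 2)(1 16 14 6)(3 8 9 10 5)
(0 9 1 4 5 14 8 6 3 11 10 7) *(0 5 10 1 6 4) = (0 9 6 3 11 1)(4 10 7 5 14 8) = [9, 0, 2, 11, 10, 14, 3, 5, 4, 6, 7, 1, 12, 13, 8]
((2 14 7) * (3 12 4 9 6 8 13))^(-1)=((2 14 7)(3 12 4 9 6 8 13))^(-1)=(2 7 14)(3 13 8 6 9 4 12)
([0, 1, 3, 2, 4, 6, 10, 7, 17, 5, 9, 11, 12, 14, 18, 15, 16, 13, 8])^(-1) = (2 3)(5 9 10 6)(8 18 14 13 17)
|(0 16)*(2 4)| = 2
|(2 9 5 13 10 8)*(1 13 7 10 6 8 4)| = 10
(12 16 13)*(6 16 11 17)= (6 16 13 12 11 17)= [0, 1, 2, 3, 4, 5, 16, 7, 8, 9, 10, 17, 11, 12, 14, 15, 13, 6]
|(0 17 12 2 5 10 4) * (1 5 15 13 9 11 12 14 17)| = |(0 1 5 10 4)(2 15 13 9 11 12)(14 17)| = 30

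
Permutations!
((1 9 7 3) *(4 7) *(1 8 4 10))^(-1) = (1 10 9)(3 7 4 8)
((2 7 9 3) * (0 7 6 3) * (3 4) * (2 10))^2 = ((0 7 9)(2 6 4 3 10))^2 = (0 9 7)(2 4 10 6 3)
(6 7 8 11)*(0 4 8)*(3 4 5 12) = (0 5 12 3 4 8 11 6 7) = [5, 1, 2, 4, 8, 12, 7, 0, 11, 9, 10, 6, 3]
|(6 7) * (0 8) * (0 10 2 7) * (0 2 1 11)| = |(0 8 10 1 11)(2 7 6)| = 15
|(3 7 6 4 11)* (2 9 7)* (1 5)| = 14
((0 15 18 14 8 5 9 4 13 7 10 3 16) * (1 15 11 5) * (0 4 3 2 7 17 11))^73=(1 14 15 8 18)(2 7 10)(3 16 4 13 17 11 5 9)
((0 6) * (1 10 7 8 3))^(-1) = (0 6)(1 3 8 7 10)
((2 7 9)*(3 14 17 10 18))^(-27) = ((2 7 9)(3 14 17 10 18))^(-27) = (3 10 14 18 17)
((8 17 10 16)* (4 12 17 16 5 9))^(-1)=((4 12 17 10 5 9)(8 16))^(-1)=(4 9 5 10 17 12)(8 16)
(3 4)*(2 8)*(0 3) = (0 3 4)(2 8) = [3, 1, 8, 4, 0, 5, 6, 7, 2]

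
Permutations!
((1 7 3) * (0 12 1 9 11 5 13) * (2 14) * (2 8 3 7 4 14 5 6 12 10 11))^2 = ((0 10 11 6 12 1 4 14 8 3 9 2 5 13))^2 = (0 11 12 4 8 9 5)(1 14 3 2 13 10 6)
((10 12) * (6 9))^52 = (12)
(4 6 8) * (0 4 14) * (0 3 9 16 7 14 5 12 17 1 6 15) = [4, 6, 2, 9, 15, 12, 8, 14, 5, 16, 10, 11, 17, 13, 3, 0, 7, 1] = (0 4 15)(1 6 8 5 12 17)(3 9 16 7 14)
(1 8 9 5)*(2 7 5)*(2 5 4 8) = (1 2 7 4 8 9 5) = [0, 2, 7, 3, 8, 1, 6, 4, 9, 5]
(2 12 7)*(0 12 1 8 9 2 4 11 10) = (0 12 7 4 11 10)(1 8 9 2) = [12, 8, 1, 3, 11, 5, 6, 4, 9, 2, 0, 10, 7]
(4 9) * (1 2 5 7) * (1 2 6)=[0, 6, 5, 3, 9, 7, 1, 2, 8, 4]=(1 6)(2 5 7)(4 9)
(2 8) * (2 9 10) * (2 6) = (2 8 9 10 6) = [0, 1, 8, 3, 4, 5, 2, 7, 9, 10, 6]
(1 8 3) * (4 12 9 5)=(1 8 3)(4 12 9 5)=[0, 8, 2, 1, 12, 4, 6, 7, 3, 5, 10, 11, 9]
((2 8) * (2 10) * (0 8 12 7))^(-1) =((0 8 10 2 12 7))^(-1) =(0 7 12 2 10 8)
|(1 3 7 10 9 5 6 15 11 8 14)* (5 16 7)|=8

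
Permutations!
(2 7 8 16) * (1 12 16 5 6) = (1 12 16 2 7 8 5 6) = [0, 12, 7, 3, 4, 6, 1, 8, 5, 9, 10, 11, 16, 13, 14, 15, 2]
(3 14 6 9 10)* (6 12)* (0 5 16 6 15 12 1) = [5, 0, 2, 14, 4, 16, 9, 7, 8, 10, 3, 11, 15, 13, 1, 12, 6] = (0 5 16 6 9 10 3 14 1)(12 15)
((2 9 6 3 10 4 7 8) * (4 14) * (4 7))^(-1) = (2 8 7 14 10 3 6 9)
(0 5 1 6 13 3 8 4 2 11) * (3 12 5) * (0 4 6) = (0 3 8 6 13 12 5 1)(2 11 4) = [3, 0, 11, 8, 2, 1, 13, 7, 6, 9, 10, 4, 5, 12]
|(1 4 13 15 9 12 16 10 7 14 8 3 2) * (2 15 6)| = 45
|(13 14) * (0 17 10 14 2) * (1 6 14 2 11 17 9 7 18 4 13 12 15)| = 10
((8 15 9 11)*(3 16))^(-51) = (3 16)(8 15 9 11)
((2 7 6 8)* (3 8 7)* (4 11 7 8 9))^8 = ((2 3 9 4 11 7 6 8))^8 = (11)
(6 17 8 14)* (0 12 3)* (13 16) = (0 12 3)(6 17 8 14)(13 16) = [12, 1, 2, 0, 4, 5, 17, 7, 14, 9, 10, 11, 3, 16, 6, 15, 13, 8]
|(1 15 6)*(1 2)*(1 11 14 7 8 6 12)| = |(1 15 12)(2 11 14 7 8 6)| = 6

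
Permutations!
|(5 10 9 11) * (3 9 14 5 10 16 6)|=|(3 9 11 10 14 5 16 6)|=8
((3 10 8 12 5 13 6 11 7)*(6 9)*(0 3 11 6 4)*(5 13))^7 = (0 4 9 13 12 8 10 3)(7 11)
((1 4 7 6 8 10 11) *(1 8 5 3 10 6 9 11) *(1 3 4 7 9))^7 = (1 7)(3 10)(4 9 11 8 6 5)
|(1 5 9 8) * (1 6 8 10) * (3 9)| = 10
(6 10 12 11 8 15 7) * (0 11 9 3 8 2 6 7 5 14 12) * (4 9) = (0 11 2 6 10)(3 8 15 5 14 12 4 9) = [11, 1, 6, 8, 9, 14, 10, 7, 15, 3, 0, 2, 4, 13, 12, 5]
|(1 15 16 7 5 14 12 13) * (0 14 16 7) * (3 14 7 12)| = |(0 7 5 16)(1 15 12 13)(3 14)| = 4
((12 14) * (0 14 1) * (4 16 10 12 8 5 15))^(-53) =((0 14 8 5 15 4 16 10 12 1))^(-53) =(0 10 15 14 12 4 8 1 16 5)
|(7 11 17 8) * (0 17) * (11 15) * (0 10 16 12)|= 9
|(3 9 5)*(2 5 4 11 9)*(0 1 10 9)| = |(0 1 10 9 4 11)(2 5 3)| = 6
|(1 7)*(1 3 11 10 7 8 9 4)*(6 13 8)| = 12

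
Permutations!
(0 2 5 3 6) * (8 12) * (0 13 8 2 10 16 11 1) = [10, 0, 5, 6, 4, 3, 13, 7, 12, 9, 16, 1, 2, 8, 14, 15, 11] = (0 10 16 11 1)(2 5 3 6 13 8 12)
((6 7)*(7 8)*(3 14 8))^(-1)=((3 14 8 7 6))^(-1)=(3 6 7 8 14)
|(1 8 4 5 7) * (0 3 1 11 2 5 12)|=|(0 3 1 8 4 12)(2 5 7 11)|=12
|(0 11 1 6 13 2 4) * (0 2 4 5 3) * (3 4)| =6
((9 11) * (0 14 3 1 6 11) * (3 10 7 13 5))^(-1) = (0 9 11 6 1 3 5 13 7 10 14)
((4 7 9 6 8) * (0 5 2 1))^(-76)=(4 8 6 9 7)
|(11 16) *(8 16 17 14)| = |(8 16 11 17 14)| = 5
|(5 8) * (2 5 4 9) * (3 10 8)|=|(2 5 3 10 8 4 9)|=7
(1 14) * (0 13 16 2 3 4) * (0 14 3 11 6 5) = (0 13 16 2 11 6 5)(1 3 4 14) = [13, 3, 11, 4, 14, 0, 5, 7, 8, 9, 10, 6, 12, 16, 1, 15, 2]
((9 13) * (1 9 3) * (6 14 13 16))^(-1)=((1 9 16 6 14 13 3))^(-1)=(1 3 13 14 6 16 9)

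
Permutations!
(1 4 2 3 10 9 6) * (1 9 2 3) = [0, 4, 1, 10, 3, 5, 9, 7, 8, 6, 2] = (1 4 3 10 2)(6 9)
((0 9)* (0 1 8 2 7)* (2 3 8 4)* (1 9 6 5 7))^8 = (9)(1 2 4)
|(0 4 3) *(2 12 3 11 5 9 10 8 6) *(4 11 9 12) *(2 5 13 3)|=8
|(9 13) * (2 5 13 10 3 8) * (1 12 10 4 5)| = 12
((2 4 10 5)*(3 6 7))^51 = ((2 4 10 5)(3 6 7))^51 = (2 5 10 4)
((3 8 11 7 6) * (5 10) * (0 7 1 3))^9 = ((0 7 6)(1 3 8 11)(5 10))^9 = (1 3 8 11)(5 10)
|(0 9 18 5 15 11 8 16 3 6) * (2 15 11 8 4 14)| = |(0 9 18 5 11 4 14 2 15 8 16 3 6)| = 13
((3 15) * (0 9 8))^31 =(0 9 8)(3 15) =((0 9 8)(3 15))^31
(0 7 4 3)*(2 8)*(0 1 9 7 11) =(0 11)(1 9 7 4 3)(2 8) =[11, 9, 8, 1, 3, 5, 6, 4, 2, 7, 10, 0]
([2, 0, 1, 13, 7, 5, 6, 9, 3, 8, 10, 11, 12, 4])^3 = (3 7)(4 8)(9 13)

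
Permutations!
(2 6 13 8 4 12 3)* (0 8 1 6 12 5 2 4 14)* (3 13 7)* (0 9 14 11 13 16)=(0 8 11 13 1 6 7 3 4 5 2 12 16)(9 14)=[8, 6, 12, 4, 5, 2, 7, 3, 11, 14, 10, 13, 16, 1, 9, 15, 0]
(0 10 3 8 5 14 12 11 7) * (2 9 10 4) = (0 4 2 9 10 3 8 5 14 12 11 7) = [4, 1, 9, 8, 2, 14, 6, 0, 5, 10, 3, 7, 11, 13, 12]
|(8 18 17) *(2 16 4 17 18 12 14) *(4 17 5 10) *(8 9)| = 21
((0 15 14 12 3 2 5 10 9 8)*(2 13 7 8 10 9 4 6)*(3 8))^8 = ((0 15 14 12 8)(2 5 9 10 4 6)(3 13 7))^8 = (0 12 15 8 14)(2 9 4)(3 7 13)(5 10 6)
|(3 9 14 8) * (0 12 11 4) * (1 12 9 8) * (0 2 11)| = |(0 9 14 1 12)(2 11 4)(3 8)| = 30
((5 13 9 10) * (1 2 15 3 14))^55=(15)(5 10 9 13)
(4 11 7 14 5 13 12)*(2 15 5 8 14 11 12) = (2 15 5 13)(4 12)(7 11)(8 14) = [0, 1, 15, 3, 12, 13, 6, 11, 14, 9, 10, 7, 4, 2, 8, 5]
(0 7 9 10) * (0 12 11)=[7, 1, 2, 3, 4, 5, 6, 9, 8, 10, 12, 0, 11]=(0 7 9 10 12 11)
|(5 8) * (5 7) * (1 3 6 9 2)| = 15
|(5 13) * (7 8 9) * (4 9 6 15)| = 6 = |(4 9 7 8 6 15)(5 13)|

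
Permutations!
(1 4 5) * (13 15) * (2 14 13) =[0, 4, 14, 3, 5, 1, 6, 7, 8, 9, 10, 11, 12, 15, 13, 2] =(1 4 5)(2 14 13 15)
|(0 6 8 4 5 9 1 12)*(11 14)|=|(0 6 8 4 5 9 1 12)(11 14)|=8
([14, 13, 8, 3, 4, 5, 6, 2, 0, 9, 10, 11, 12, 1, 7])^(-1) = [8, 13, 7, 3, 4, 5, 6, 14, 2, 9, 10, 11, 12, 1, 0]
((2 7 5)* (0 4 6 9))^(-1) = ((0 4 6 9)(2 7 5))^(-1) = (0 9 6 4)(2 5 7)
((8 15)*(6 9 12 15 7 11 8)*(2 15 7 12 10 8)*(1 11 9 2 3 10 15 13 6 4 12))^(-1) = (1 8 10 3 11)(2 6 13)(4 15 9 7 12)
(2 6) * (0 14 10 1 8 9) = (0 14 10 1 8 9)(2 6) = [14, 8, 6, 3, 4, 5, 2, 7, 9, 0, 1, 11, 12, 13, 10]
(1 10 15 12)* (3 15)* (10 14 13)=(1 14 13 10 3 15 12)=[0, 14, 2, 15, 4, 5, 6, 7, 8, 9, 3, 11, 1, 10, 13, 12]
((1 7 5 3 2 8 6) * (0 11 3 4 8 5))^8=((0 11 3 2 5 4 8 6 1 7))^8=(0 1 8 5 3)(2 11 7 6 4)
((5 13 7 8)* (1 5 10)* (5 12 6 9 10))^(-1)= ((1 12 6 9 10)(5 13 7 8))^(-1)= (1 10 9 6 12)(5 8 7 13)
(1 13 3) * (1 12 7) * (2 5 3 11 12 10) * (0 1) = [1, 13, 5, 10, 4, 3, 6, 0, 8, 9, 2, 12, 7, 11] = (0 1 13 11 12 7)(2 5 3 10)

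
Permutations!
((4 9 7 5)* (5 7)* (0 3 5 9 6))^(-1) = ((9)(0 3 5 4 6))^(-1) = (9)(0 6 4 5 3)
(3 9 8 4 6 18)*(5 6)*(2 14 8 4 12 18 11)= [0, 1, 14, 9, 5, 6, 11, 7, 12, 4, 10, 2, 18, 13, 8, 15, 16, 17, 3]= (2 14 8 12 18 3 9 4 5 6 11)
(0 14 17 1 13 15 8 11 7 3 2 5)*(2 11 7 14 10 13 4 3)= (0 10 13 15 8 7 2 5)(1 4 3 11 14 17)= [10, 4, 5, 11, 3, 0, 6, 2, 7, 9, 13, 14, 12, 15, 17, 8, 16, 1]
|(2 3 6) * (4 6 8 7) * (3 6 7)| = |(2 6)(3 8)(4 7)| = 2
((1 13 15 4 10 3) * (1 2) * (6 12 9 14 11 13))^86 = ((1 6 12 9 14 11 13 15 4 10 3 2))^86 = (1 12 14 13 4 3)(2 6 9 11 15 10)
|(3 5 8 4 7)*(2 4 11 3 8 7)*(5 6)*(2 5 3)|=6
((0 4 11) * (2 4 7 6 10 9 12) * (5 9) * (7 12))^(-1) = (0 11 4 2 12)(5 10 6 7 9) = ((0 12 2 4 11)(5 9 7 6 10))^(-1)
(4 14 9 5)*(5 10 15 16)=(4 14 9 10 15 16 5)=[0, 1, 2, 3, 14, 4, 6, 7, 8, 10, 15, 11, 12, 13, 9, 16, 5]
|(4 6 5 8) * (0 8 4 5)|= 5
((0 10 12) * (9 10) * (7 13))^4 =((0 9 10 12)(7 13))^4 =(13)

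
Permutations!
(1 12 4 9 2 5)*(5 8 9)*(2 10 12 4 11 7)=(1 4 5)(2 8 9 10 12 11 7)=[0, 4, 8, 3, 5, 1, 6, 2, 9, 10, 12, 7, 11]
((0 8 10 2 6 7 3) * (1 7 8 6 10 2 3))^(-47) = (0 6 8 2 10 3)(1 7)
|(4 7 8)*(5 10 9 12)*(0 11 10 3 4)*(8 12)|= |(0 11 10 9 8)(3 4 7 12 5)|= 5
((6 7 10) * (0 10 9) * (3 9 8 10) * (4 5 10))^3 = ((0 3 9)(4 5 10 6 7 8))^3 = (4 6)(5 7)(8 10)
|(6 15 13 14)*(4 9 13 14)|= 3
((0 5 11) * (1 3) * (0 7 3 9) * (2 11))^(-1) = (0 9 1 3 7 11 2 5)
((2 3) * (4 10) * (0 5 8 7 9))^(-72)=(10)(0 7 5 9 8)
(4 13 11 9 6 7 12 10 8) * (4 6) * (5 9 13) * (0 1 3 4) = (0 1 3 4 5 9)(6 7 12 10 8)(11 13) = [1, 3, 2, 4, 5, 9, 7, 12, 6, 0, 8, 13, 10, 11]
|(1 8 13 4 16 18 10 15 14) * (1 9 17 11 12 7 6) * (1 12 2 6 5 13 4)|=17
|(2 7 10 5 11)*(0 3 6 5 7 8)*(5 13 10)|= |(0 3 6 13 10 7 5 11 2 8)|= 10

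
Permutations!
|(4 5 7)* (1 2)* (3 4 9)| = |(1 2)(3 4 5 7 9)| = 10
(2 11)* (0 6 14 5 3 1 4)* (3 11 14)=(0 6 3 1 4)(2 14 5 11)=[6, 4, 14, 1, 0, 11, 3, 7, 8, 9, 10, 2, 12, 13, 5]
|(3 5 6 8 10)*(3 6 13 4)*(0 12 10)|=20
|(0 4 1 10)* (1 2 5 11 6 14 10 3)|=8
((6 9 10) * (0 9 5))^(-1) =(0 5 6 10 9)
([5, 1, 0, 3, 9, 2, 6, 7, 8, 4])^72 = [0, 1, 2, 3, 4, 5, 6, 7, 8, 9]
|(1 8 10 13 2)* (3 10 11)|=7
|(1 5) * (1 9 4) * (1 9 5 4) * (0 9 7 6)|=|(0 9 1 4 7 6)|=6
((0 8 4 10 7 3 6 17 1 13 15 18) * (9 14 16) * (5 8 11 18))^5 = ((0 11 18)(1 13 15 5 8 4 10 7 3 6 17)(9 14 16))^5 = (0 18 11)(1 4 17 8 6 5 3 15 7 13 10)(9 16 14)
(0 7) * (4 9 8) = (0 7)(4 9 8) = [7, 1, 2, 3, 9, 5, 6, 0, 4, 8]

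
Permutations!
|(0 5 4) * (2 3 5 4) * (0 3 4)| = |(2 4 3 5)| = 4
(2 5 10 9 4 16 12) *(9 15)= (2 5 10 15 9 4 16 12)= [0, 1, 5, 3, 16, 10, 6, 7, 8, 4, 15, 11, 2, 13, 14, 9, 12]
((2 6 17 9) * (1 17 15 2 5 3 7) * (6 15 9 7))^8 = (1 7 17)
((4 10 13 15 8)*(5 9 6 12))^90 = (15)(5 6)(9 12)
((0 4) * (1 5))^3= ((0 4)(1 5))^3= (0 4)(1 5)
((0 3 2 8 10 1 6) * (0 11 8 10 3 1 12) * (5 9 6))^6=(0 8 1 3 5 2 9 10 6 12 11)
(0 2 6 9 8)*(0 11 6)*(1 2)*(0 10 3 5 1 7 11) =(0 7 11 6 9 8)(1 2 10 3 5) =[7, 2, 10, 5, 4, 1, 9, 11, 0, 8, 3, 6]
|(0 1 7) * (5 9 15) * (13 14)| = |(0 1 7)(5 9 15)(13 14)| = 6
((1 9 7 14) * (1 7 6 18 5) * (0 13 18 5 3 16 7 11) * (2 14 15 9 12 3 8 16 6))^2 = ((0 13 18 8 16 7 15 9 2 14 11)(1 12 3 6 5))^2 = (0 18 16 15 2 11 13 8 7 9 14)(1 3 5 12 6)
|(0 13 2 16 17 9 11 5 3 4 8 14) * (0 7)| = |(0 13 2 16 17 9 11 5 3 4 8 14 7)| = 13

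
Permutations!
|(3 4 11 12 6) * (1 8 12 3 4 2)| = |(1 8 12 6 4 11 3 2)| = 8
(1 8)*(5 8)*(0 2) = (0 2)(1 5 8) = [2, 5, 0, 3, 4, 8, 6, 7, 1]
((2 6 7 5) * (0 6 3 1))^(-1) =((0 6 7 5 2 3 1))^(-1) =(0 1 3 2 5 7 6)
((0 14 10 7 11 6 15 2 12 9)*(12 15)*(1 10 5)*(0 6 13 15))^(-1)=((0 14 5 1 10 7 11 13 15 2)(6 12 9))^(-1)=(0 2 15 13 11 7 10 1 5 14)(6 9 12)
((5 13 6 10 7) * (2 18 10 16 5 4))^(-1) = (2 4 7 10 18)(5 16 6 13) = ((2 18 10 7 4)(5 13 6 16))^(-1)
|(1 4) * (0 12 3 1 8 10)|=|(0 12 3 1 4 8 10)|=7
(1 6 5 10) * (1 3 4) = [0, 6, 2, 4, 1, 10, 5, 7, 8, 9, 3] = (1 6 5 10 3 4)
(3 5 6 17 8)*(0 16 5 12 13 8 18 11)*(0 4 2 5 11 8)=(0 16 11 4 2 5 6 17 18 8 3 12 13)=[16, 1, 5, 12, 2, 6, 17, 7, 3, 9, 10, 4, 13, 0, 14, 15, 11, 18, 8]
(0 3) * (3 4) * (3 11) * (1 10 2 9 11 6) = (0 4 6 1 10 2 9 11 3) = [4, 10, 9, 0, 6, 5, 1, 7, 8, 11, 2, 3]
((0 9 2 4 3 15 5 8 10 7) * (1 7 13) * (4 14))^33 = (0 5 9 8 2 10 14 13 4 1 3 7 15)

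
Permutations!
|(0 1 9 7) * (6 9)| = |(0 1 6 9 7)| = 5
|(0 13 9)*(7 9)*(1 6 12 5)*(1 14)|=20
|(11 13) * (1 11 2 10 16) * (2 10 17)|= |(1 11 13 10 16)(2 17)|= 10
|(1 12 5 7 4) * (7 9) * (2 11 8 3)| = 12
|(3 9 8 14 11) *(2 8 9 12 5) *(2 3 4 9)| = |(2 8 14 11 4 9)(3 12 5)| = 6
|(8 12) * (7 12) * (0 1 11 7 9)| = |(0 1 11 7 12 8 9)| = 7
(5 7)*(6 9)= (5 7)(6 9)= [0, 1, 2, 3, 4, 7, 9, 5, 8, 6]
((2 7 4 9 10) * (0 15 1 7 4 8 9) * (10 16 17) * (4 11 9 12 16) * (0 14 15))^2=(1 8 16 10 11 4 15 7 12 17 2 9 14)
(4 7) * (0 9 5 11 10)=(0 9 5 11 10)(4 7)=[9, 1, 2, 3, 7, 11, 6, 4, 8, 5, 0, 10]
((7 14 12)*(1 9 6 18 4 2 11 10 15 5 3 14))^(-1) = (1 7 12 14 3 5 15 10 11 2 4 18 6 9) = ((1 9 6 18 4 2 11 10 15 5 3 14 12 7))^(-1)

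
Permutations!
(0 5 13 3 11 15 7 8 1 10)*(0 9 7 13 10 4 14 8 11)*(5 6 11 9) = (0 6 11 15 13 3)(1 4 14 8)(5 10)(7 9) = [6, 4, 2, 0, 14, 10, 11, 9, 1, 7, 5, 15, 12, 3, 8, 13]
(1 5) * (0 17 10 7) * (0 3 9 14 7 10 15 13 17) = (1 5)(3 9 14 7)(13 17 15) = [0, 5, 2, 9, 4, 1, 6, 3, 8, 14, 10, 11, 12, 17, 7, 13, 16, 15]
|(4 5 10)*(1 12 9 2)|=|(1 12 9 2)(4 5 10)|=12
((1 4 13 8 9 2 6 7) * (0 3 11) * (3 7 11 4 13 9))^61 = (0 4 7 9 1 2 13 6 8 11 3)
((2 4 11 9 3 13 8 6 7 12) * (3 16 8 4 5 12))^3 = (3 11 8)(4 16 7)(6 13 9)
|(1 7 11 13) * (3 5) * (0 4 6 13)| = |(0 4 6 13 1 7 11)(3 5)| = 14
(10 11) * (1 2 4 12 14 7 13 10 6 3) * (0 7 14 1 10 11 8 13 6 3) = (14)(0 7 6)(1 2 4 12)(3 10 8 13 11) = [7, 2, 4, 10, 12, 5, 0, 6, 13, 9, 8, 3, 1, 11, 14]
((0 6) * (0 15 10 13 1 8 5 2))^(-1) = ((0 6 15 10 13 1 8 5 2))^(-1) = (0 2 5 8 1 13 10 15 6)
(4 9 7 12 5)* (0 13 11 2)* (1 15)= (0 13 11 2)(1 15)(4 9 7 12 5)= [13, 15, 0, 3, 9, 4, 6, 12, 8, 7, 10, 2, 5, 11, 14, 1]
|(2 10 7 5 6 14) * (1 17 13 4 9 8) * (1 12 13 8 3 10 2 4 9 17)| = |(3 10 7 5 6 14 4 17 8 12 13 9)| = 12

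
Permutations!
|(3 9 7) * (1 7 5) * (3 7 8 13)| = 6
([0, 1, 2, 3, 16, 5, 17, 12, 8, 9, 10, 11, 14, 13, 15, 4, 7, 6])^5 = [0, 1, 2, 3, 15, 5, 17, 16, 8, 9, 10, 11, 7, 13, 12, 14, 4, 6]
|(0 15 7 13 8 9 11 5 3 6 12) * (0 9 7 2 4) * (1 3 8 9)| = |(0 15 2 4)(1 3 6 12)(5 8 7 13 9 11)| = 12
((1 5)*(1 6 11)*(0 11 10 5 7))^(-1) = ((0 11 1 7)(5 6 10))^(-1) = (0 7 1 11)(5 10 6)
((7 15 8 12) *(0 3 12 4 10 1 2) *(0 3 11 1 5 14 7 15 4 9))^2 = ((0 11 1 2 3 12 15 8 9)(4 10 5 14 7))^2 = (0 1 3 15 9 11 2 12 8)(4 5 7 10 14)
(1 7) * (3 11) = (1 7)(3 11) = [0, 7, 2, 11, 4, 5, 6, 1, 8, 9, 10, 3]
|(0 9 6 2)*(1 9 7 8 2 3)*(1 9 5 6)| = |(0 7 8 2)(1 5 6 3 9)| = 20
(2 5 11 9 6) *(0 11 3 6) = (0 11 9)(2 5 3 6) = [11, 1, 5, 6, 4, 3, 2, 7, 8, 0, 10, 9]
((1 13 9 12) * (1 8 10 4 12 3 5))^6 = ((1 13 9 3 5)(4 12 8 10))^6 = (1 13 9 3 5)(4 8)(10 12)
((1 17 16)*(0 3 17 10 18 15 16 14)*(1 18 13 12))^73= (0 3 17 14)(1 10 13 12)(15 16 18)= ((0 3 17 14)(1 10 13 12)(15 16 18))^73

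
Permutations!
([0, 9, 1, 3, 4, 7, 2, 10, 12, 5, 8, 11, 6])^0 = [0, 1, 2, 3, 4, 5, 6, 7, 8, 9, 10, 11, 12]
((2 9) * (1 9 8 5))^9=((1 9 2 8 5))^9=(1 5 8 2 9)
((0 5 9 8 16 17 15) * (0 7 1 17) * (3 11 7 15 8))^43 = (0 3 1 16 9 7 8 5 11 17)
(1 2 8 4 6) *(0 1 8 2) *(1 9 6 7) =(0 9 6 8 4 7 1) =[9, 0, 2, 3, 7, 5, 8, 1, 4, 6]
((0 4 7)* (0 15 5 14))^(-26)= ((0 4 7 15 5 14))^(-26)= (0 5 7)(4 14 15)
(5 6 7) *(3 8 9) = (3 8 9)(5 6 7) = [0, 1, 2, 8, 4, 6, 7, 5, 9, 3]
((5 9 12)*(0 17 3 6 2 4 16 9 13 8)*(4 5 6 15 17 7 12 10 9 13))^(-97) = (0 6 4 8 12 5 13 7 2 16)(3 17 15)(9 10)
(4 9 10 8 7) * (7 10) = [0, 1, 2, 3, 9, 5, 6, 4, 10, 7, 8] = (4 9 7)(8 10)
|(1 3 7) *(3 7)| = |(1 7)| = 2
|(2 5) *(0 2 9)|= |(0 2 5 9)|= 4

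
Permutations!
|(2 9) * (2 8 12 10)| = 5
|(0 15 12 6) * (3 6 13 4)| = |(0 15 12 13 4 3 6)| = 7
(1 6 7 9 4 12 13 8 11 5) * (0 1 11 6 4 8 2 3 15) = (0 1 4 12 13 2 3 15)(5 11)(6 7 9 8) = [1, 4, 3, 15, 12, 11, 7, 9, 6, 8, 10, 5, 13, 2, 14, 0]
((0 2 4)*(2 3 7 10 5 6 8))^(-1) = (0 4 2 8 6 5 10 7 3)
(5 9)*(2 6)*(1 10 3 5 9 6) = (1 10 3 5 6 2) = [0, 10, 1, 5, 4, 6, 2, 7, 8, 9, 3]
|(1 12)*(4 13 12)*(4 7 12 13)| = 3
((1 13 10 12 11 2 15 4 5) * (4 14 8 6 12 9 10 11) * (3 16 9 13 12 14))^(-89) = (1 5 4 12)(2 11 13 10 9 16 3 15)(6 14 8)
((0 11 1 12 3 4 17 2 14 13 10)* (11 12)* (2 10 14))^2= ((0 12 3 4 17 10)(1 11)(13 14))^2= (0 3 17)(4 10 12)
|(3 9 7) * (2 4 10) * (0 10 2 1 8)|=|(0 10 1 8)(2 4)(3 9 7)|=12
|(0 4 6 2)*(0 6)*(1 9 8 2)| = 10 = |(0 4)(1 9 8 2 6)|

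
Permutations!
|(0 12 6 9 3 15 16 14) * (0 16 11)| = 14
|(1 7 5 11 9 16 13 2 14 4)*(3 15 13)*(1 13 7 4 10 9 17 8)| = 15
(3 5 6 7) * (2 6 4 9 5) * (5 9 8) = (9)(2 6 7 3)(4 8 5) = [0, 1, 6, 2, 8, 4, 7, 3, 5, 9]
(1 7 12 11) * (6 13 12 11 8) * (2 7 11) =(1 11)(2 7)(6 13 12 8) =[0, 11, 7, 3, 4, 5, 13, 2, 6, 9, 10, 1, 8, 12]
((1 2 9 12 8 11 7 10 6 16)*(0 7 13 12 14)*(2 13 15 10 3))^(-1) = (0 14 9 2 3 7)(1 16 6 10 15 11 8 12 13) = ((0 7 3 2 9 14)(1 13 12 8 11 15 10 6 16))^(-1)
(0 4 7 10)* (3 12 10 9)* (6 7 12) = (0 4 12 10)(3 6 7 9) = [4, 1, 2, 6, 12, 5, 7, 9, 8, 3, 0, 11, 10]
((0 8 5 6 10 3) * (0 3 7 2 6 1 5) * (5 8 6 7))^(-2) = (0 1 10)(5 6 8)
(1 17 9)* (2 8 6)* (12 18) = (1 17 9)(2 8 6)(12 18) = [0, 17, 8, 3, 4, 5, 2, 7, 6, 1, 10, 11, 18, 13, 14, 15, 16, 9, 12]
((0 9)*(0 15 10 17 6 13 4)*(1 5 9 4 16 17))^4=(17)(1 10 15 9 5)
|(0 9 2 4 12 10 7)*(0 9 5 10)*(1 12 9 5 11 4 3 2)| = 6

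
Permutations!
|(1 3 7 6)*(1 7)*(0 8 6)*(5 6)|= 10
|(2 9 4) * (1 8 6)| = |(1 8 6)(2 9 4)| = 3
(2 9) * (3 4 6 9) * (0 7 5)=(0 7 5)(2 3 4 6 9)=[7, 1, 3, 4, 6, 0, 9, 5, 8, 2]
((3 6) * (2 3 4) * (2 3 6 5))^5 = ((2 6 4 3 5))^5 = (6)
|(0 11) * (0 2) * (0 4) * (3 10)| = |(0 11 2 4)(3 10)| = 4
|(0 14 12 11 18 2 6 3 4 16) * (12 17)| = 11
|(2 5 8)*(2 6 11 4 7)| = 7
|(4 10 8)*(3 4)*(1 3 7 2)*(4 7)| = |(1 3 7 2)(4 10 8)| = 12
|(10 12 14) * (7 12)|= 4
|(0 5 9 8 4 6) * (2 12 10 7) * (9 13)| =28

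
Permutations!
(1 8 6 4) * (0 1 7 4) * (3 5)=(0 1 8 6)(3 5)(4 7)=[1, 8, 2, 5, 7, 3, 0, 4, 6]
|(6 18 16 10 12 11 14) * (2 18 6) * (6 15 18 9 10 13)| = |(2 9 10 12 11 14)(6 15 18 16 13)| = 30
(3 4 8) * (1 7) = (1 7)(3 4 8) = [0, 7, 2, 4, 8, 5, 6, 1, 3]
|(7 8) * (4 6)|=2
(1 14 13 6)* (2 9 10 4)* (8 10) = (1 14 13 6)(2 9 8 10 4) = [0, 14, 9, 3, 2, 5, 1, 7, 10, 8, 4, 11, 12, 6, 13]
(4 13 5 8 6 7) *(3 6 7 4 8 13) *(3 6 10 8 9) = (3 10 8 7 9)(4 6)(5 13) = [0, 1, 2, 10, 6, 13, 4, 9, 7, 3, 8, 11, 12, 5]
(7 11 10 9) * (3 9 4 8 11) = (3 9 7)(4 8 11 10) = [0, 1, 2, 9, 8, 5, 6, 3, 11, 7, 4, 10]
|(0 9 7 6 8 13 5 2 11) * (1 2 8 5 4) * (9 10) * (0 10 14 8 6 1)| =30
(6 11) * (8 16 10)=(6 11)(8 16 10)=[0, 1, 2, 3, 4, 5, 11, 7, 16, 9, 8, 6, 12, 13, 14, 15, 10]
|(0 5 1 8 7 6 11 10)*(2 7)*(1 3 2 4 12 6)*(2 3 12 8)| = |(0 5 12 6 11 10)(1 2 7)(4 8)| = 6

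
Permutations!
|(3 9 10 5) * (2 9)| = 5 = |(2 9 10 5 3)|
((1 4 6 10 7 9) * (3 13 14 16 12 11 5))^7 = ((1 4 6 10 7 9)(3 13 14 16 12 11 5))^7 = (16)(1 4 6 10 7 9)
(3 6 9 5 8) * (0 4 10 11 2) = [4, 1, 0, 6, 10, 8, 9, 7, 3, 5, 11, 2] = (0 4 10 11 2)(3 6 9 5 8)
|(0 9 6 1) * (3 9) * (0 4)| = |(0 3 9 6 1 4)| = 6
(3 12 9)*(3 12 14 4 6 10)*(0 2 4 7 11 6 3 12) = [2, 1, 4, 14, 3, 5, 10, 11, 8, 0, 12, 6, 9, 13, 7] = (0 2 4 3 14 7 11 6 10 12 9)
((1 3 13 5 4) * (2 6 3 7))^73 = (1 7 2 6 3 13 5 4)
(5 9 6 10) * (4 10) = (4 10 5 9 6) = [0, 1, 2, 3, 10, 9, 4, 7, 8, 6, 5]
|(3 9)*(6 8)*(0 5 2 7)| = 4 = |(0 5 2 7)(3 9)(6 8)|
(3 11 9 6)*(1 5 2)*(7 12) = [0, 5, 1, 11, 4, 2, 3, 12, 8, 6, 10, 9, 7] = (1 5 2)(3 11 9 6)(7 12)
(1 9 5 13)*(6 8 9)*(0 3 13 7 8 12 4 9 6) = (0 3 13 1)(4 9 5 7 8 6 12) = [3, 0, 2, 13, 9, 7, 12, 8, 6, 5, 10, 11, 4, 1]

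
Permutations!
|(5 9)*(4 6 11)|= |(4 6 11)(5 9)|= 6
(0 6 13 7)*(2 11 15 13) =(0 6 2 11 15 13 7) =[6, 1, 11, 3, 4, 5, 2, 0, 8, 9, 10, 15, 12, 7, 14, 13]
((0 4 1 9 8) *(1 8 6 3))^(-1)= ((0 4 8)(1 9 6 3))^(-1)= (0 8 4)(1 3 6 9)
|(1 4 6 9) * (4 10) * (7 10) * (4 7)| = |(1 4 6 9)(7 10)| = 4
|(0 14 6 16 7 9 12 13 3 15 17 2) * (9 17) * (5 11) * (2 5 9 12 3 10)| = |(0 14 6 16 7 17 5 11 9 3 15 12 13 10 2)| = 15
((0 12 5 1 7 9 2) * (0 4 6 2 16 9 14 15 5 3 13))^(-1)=(0 13 3 12)(1 5 15 14 7)(2 6 4)(9 16)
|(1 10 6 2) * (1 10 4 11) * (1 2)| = 6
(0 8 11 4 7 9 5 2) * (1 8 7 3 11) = (0 7 9 5 2)(1 8)(3 11 4) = [7, 8, 0, 11, 3, 2, 6, 9, 1, 5, 10, 4]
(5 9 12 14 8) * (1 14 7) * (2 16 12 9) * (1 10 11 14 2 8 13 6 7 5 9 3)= (1 2 16 12 5 8 9 3)(6 7 10 11 14 13)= [0, 2, 16, 1, 4, 8, 7, 10, 9, 3, 11, 14, 5, 6, 13, 15, 12]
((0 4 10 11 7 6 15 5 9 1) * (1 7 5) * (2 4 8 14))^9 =((0 8 14 2 4 10 11 5 9 7 6 15 1))^9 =(0 7 10 8 6 11 14 15 5 2 1 9 4)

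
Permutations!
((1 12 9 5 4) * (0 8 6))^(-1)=((0 8 6)(1 12 9 5 4))^(-1)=(0 6 8)(1 4 5 9 12)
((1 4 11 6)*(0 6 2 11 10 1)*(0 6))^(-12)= ((1 4 10)(2 11))^(-12)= (11)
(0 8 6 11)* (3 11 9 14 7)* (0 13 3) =(0 8 6 9 14 7)(3 11 13) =[8, 1, 2, 11, 4, 5, 9, 0, 6, 14, 10, 13, 12, 3, 7]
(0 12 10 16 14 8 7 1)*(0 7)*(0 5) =(0 12 10 16 14 8 5)(1 7) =[12, 7, 2, 3, 4, 0, 6, 1, 5, 9, 16, 11, 10, 13, 8, 15, 14]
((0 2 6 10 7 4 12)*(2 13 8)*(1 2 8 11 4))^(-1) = (0 12 4 11 13)(1 7 10 6 2)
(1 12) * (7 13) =(1 12)(7 13) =[0, 12, 2, 3, 4, 5, 6, 13, 8, 9, 10, 11, 1, 7]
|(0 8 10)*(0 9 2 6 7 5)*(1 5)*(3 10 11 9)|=|(0 8 11 9 2 6 7 1 5)(3 10)|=18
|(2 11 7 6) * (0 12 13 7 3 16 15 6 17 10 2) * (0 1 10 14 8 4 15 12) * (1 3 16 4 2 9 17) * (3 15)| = |(1 10 9 17 14 8 2 11 16 12 13 7)(3 4)(6 15)| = 12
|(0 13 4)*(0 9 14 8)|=|(0 13 4 9 14 8)|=6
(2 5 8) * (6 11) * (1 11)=(1 11 6)(2 5 8)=[0, 11, 5, 3, 4, 8, 1, 7, 2, 9, 10, 6]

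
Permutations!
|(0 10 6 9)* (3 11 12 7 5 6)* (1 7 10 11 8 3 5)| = 14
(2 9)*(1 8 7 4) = (1 8 7 4)(2 9) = [0, 8, 9, 3, 1, 5, 6, 4, 7, 2]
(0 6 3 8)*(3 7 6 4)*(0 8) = [4, 1, 2, 0, 3, 5, 7, 6, 8] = (8)(0 4 3)(6 7)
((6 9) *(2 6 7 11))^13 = (2 7 6 11 9)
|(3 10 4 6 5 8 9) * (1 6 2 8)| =|(1 6 5)(2 8 9 3 10 4)| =6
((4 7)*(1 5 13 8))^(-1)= (1 8 13 5)(4 7)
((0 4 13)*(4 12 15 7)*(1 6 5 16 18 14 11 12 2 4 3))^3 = (0 13 4 2)(1 16 11 7 6 18 12 3 5 14 15)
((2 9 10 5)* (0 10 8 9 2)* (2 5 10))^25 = (10)(0 2 5)(8 9)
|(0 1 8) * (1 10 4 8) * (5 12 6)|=|(0 10 4 8)(5 12 6)|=12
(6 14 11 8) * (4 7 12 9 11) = [0, 1, 2, 3, 7, 5, 14, 12, 6, 11, 10, 8, 9, 13, 4] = (4 7 12 9 11 8 6 14)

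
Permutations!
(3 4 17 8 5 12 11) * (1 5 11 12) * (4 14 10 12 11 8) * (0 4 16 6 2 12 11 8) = (0 4 17 16 6 2 12 8)(1 5)(3 14 10 11) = [4, 5, 12, 14, 17, 1, 2, 7, 0, 9, 11, 3, 8, 13, 10, 15, 6, 16]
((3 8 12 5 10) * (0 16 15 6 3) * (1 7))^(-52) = ((0 16 15 6 3 8 12 5 10)(1 7))^(-52) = (0 15 3 12 10 16 6 8 5)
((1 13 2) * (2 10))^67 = (1 2 10 13)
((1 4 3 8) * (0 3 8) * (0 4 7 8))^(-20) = ((0 3 4)(1 7 8))^(-20) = (0 3 4)(1 7 8)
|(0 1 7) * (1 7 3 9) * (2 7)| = |(0 2 7)(1 3 9)| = 3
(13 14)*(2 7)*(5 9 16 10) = (2 7)(5 9 16 10)(13 14) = [0, 1, 7, 3, 4, 9, 6, 2, 8, 16, 5, 11, 12, 14, 13, 15, 10]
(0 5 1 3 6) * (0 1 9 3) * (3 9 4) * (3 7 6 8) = (9)(0 5 4 7 6 1)(3 8) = [5, 0, 2, 8, 7, 4, 1, 6, 3, 9]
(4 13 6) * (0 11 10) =(0 11 10)(4 13 6) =[11, 1, 2, 3, 13, 5, 4, 7, 8, 9, 0, 10, 12, 6]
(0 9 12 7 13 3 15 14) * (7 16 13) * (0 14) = (0 9 12 16 13 3 15) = [9, 1, 2, 15, 4, 5, 6, 7, 8, 12, 10, 11, 16, 3, 14, 0, 13]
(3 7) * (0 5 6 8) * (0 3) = (0 5 6 8 3 7) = [5, 1, 2, 7, 4, 6, 8, 0, 3]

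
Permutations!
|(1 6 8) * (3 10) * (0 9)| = |(0 9)(1 6 8)(3 10)| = 6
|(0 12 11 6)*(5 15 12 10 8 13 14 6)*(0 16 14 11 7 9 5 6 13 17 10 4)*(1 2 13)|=210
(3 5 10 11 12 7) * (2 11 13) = [0, 1, 11, 5, 4, 10, 6, 3, 8, 9, 13, 12, 7, 2] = (2 11 12 7 3 5 10 13)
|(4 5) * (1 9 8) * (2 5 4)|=|(1 9 8)(2 5)|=6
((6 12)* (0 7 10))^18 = ((0 7 10)(6 12))^18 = (12)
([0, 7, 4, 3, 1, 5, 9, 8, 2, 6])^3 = [0, 2, 7, 3, 8, 5, 9, 4, 1, 6]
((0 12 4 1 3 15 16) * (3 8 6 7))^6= ((0 12 4 1 8 6 7 3 15 16))^6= (0 7 4 15 8)(1 16 6 12 3)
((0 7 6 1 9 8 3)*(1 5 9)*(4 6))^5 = ((0 7 4 6 5 9 8 3))^5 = (0 9 4 3 5 7 8 6)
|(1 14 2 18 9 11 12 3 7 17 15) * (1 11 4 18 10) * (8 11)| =84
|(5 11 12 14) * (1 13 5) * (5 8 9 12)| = |(1 13 8 9 12 14)(5 11)| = 6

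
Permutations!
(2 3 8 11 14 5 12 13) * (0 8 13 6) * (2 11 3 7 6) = (0 8 3 13 11 14 5 12 2 7 6) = [8, 1, 7, 13, 4, 12, 0, 6, 3, 9, 10, 14, 2, 11, 5]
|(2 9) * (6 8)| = |(2 9)(6 8)| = 2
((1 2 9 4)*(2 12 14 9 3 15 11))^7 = (1 14 4 12 9)(2 11 15 3)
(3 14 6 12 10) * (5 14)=(3 5 14 6 12 10)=[0, 1, 2, 5, 4, 14, 12, 7, 8, 9, 3, 11, 10, 13, 6]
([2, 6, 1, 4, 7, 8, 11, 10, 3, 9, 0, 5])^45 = [2, 6, 1, 4, 7, 8, 11, 10, 3, 9, 0, 5]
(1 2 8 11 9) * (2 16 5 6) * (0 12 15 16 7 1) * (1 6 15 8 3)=(0 12 8 11 9)(1 7 6 2 3)(5 15 16)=[12, 7, 3, 1, 4, 15, 2, 6, 11, 0, 10, 9, 8, 13, 14, 16, 5]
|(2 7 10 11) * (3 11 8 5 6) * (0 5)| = 9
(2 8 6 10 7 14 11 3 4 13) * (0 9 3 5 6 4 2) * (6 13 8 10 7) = (0 9 3 2 10 6 7 14 11 5 13)(4 8) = [9, 1, 10, 2, 8, 13, 7, 14, 4, 3, 6, 5, 12, 0, 11]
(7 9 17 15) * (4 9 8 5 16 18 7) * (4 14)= [0, 1, 2, 3, 9, 16, 6, 8, 5, 17, 10, 11, 12, 13, 4, 14, 18, 15, 7]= (4 9 17 15 14)(5 16 18 7 8)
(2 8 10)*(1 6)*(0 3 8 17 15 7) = [3, 6, 17, 8, 4, 5, 1, 0, 10, 9, 2, 11, 12, 13, 14, 7, 16, 15] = (0 3 8 10 2 17 15 7)(1 6)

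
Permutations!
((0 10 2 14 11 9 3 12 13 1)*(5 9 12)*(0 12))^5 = ((0 10 2 14 11)(1 12 13)(3 5 9))^5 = (14)(1 13 12)(3 9 5)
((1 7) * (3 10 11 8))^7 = (1 7)(3 8 11 10)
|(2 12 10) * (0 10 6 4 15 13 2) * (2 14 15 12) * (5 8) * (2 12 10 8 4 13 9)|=|(0 8 5 4 10)(2 12 6 13 14 15 9)|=35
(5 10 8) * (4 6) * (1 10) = (1 10 8 5)(4 6) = [0, 10, 2, 3, 6, 1, 4, 7, 5, 9, 8]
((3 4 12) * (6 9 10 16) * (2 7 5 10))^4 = ((2 7 5 10 16 6 9)(3 4 12))^4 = (2 16 7 6 5 9 10)(3 4 12)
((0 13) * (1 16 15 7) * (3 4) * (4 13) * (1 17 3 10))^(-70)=((0 4 10 1 16 15 7 17 3 13))^(-70)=(17)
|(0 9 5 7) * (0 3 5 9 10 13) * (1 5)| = |(0 10 13)(1 5 7 3)| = 12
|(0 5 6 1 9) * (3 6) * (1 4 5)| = |(0 1 9)(3 6 4 5)| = 12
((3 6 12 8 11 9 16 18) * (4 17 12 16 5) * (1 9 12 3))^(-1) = ((1 9 5 4 17 3 6 16 18)(8 11 12))^(-1) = (1 18 16 6 3 17 4 5 9)(8 12 11)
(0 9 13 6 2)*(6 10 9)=[6, 1, 0, 3, 4, 5, 2, 7, 8, 13, 9, 11, 12, 10]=(0 6 2)(9 13 10)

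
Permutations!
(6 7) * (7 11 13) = (6 11 13 7) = [0, 1, 2, 3, 4, 5, 11, 6, 8, 9, 10, 13, 12, 7]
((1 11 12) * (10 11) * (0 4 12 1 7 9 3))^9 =(0 7)(3 12)(4 9)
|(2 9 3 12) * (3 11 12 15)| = |(2 9 11 12)(3 15)| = 4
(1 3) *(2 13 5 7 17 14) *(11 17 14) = (1 3)(2 13 5 7 14)(11 17) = [0, 3, 13, 1, 4, 7, 6, 14, 8, 9, 10, 17, 12, 5, 2, 15, 16, 11]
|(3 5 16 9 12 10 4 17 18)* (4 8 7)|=11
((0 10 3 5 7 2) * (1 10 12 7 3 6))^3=(0 2 7 12)(3 5)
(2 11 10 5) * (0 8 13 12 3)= [8, 1, 11, 0, 4, 2, 6, 7, 13, 9, 5, 10, 3, 12]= (0 8 13 12 3)(2 11 10 5)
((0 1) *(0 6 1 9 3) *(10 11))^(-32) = ((0 9 3)(1 6)(10 11))^(-32) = (11)(0 9 3)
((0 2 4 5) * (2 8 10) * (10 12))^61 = (0 4 10 8 5 2 12)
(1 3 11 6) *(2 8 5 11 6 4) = (1 3 6)(2 8 5 11 4) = [0, 3, 8, 6, 2, 11, 1, 7, 5, 9, 10, 4]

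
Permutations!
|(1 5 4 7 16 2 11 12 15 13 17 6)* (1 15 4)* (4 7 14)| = |(1 5)(2 11 12 7 16)(4 14)(6 15 13 17)| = 20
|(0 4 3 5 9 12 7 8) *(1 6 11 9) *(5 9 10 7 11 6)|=18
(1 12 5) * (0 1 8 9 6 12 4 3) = (0 1 4 3)(5 8 9 6 12) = [1, 4, 2, 0, 3, 8, 12, 7, 9, 6, 10, 11, 5]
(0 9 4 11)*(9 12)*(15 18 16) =(0 12 9 4 11)(15 18 16) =[12, 1, 2, 3, 11, 5, 6, 7, 8, 4, 10, 0, 9, 13, 14, 18, 15, 17, 16]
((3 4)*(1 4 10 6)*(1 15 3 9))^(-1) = ((1 4 9)(3 10 6 15))^(-1) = (1 9 4)(3 15 6 10)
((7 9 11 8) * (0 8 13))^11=((0 8 7 9 11 13))^11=(0 13 11 9 7 8)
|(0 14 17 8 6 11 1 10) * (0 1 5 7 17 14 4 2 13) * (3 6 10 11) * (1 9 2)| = 12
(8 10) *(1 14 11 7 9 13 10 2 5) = (1 14 11 7 9 13 10 8 2 5) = [0, 14, 5, 3, 4, 1, 6, 9, 2, 13, 8, 7, 12, 10, 11]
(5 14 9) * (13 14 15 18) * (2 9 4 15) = (2 9 5)(4 15 18 13 14) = [0, 1, 9, 3, 15, 2, 6, 7, 8, 5, 10, 11, 12, 14, 4, 18, 16, 17, 13]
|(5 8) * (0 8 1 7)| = 5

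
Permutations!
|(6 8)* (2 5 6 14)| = |(2 5 6 8 14)| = 5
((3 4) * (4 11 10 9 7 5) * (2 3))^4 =((2 3 11 10 9 7 5 4))^4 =(2 9)(3 7)(4 10)(5 11)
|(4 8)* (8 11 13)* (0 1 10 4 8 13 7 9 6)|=|(13)(0 1 10 4 11 7 9 6)|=8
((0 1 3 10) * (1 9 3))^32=(10)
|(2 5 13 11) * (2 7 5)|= |(5 13 11 7)|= 4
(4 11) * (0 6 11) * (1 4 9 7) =(0 6 11 9 7 1 4) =[6, 4, 2, 3, 0, 5, 11, 1, 8, 7, 10, 9]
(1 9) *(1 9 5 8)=(9)(1 5 8)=[0, 5, 2, 3, 4, 8, 6, 7, 1, 9]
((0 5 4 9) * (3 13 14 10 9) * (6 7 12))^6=((0 5 4 3 13 14 10 9)(6 7 12))^6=(0 10 13 4)(3 5 9 14)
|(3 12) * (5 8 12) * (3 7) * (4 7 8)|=|(3 5 4 7)(8 12)|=4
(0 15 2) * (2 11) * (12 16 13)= (0 15 11 2)(12 16 13)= [15, 1, 0, 3, 4, 5, 6, 7, 8, 9, 10, 2, 16, 12, 14, 11, 13]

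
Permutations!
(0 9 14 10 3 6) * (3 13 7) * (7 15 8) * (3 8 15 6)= [9, 1, 2, 3, 4, 5, 0, 8, 7, 14, 13, 11, 12, 6, 10, 15]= (15)(0 9 14 10 13 6)(7 8)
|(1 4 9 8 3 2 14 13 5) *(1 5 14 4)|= 10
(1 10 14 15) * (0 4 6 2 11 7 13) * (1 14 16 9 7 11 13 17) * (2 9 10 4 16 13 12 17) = (0 16 10 13)(1 4 6 9 7 2 12 17)(14 15) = [16, 4, 12, 3, 6, 5, 9, 2, 8, 7, 13, 11, 17, 0, 15, 14, 10, 1]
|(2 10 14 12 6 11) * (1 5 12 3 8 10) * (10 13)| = 30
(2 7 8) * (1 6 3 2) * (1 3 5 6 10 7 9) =(1 10 7 8 3 2 9)(5 6) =[0, 10, 9, 2, 4, 6, 5, 8, 3, 1, 7]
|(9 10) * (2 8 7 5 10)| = |(2 8 7 5 10 9)| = 6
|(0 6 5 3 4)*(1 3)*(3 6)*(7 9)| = 6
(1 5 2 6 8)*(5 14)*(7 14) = (1 7 14 5 2 6 8) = [0, 7, 6, 3, 4, 2, 8, 14, 1, 9, 10, 11, 12, 13, 5]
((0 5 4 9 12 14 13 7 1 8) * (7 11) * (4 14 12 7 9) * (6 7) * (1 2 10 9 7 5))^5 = (0 8 1)(2 14 10 13 9 11 6 7 5)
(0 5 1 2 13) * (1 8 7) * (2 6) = (0 5 8 7 1 6 2 13) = [5, 6, 13, 3, 4, 8, 2, 1, 7, 9, 10, 11, 12, 0]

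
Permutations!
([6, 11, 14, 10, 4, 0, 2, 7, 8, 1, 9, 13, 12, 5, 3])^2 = (0 2 3 9 11 5 6 14 10 1 13)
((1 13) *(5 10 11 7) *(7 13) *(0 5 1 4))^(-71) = (0 5 10 11 13 4)(1 7) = ((0 5 10 11 13 4)(1 7))^(-71)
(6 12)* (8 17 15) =(6 12)(8 17 15) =[0, 1, 2, 3, 4, 5, 12, 7, 17, 9, 10, 11, 6, 13, 14, 8, 16, 15]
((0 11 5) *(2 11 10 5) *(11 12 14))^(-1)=((0 10 5)(2 12 14 11))^(-1)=(0 5 10)(2 11 14 12)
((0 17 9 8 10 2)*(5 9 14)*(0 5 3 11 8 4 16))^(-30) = (0 10)(2 17)(3 9)(4 11)(5 14)(8 16)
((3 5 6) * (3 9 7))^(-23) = ((3 5 6 9 7))^(-23) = (3 6 7 5 9)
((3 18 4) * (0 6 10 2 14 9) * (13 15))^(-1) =((0 6 10 2 14 9)(3 18 4)(13 15))^(-1) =(0 9 14 2 10 6)(3 4 18)(13 15)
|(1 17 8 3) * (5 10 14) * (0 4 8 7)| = |(0 4 8 3 1 17 7)(5 10 14)| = 21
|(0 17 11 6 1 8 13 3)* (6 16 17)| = 6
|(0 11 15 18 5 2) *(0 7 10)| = |(0 11 15 18 5 2 7 10)| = 8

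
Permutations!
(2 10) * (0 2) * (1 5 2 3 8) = (0 3 8 1 5 2 10) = [3, 5, 10, 8, 4, 2, 6, 7, 1, 9, 0]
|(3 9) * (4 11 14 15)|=|(3 9)(4 11 14 15)|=4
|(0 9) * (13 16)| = |(0 9)(13 16)| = 2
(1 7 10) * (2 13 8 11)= (1 7 10)(2 13 8 11)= [0, 7, 13, 3, 4, 5, 6, 10, 11, 9, 1, 2, 12, 8]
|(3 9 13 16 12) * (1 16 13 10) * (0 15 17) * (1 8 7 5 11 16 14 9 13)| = 12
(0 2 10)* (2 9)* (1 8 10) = (0 9 2 1 8 10) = [9, 8, 1, 3, 4, 5, 6, 7, 10, 2, 0]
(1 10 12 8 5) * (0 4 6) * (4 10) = (0 10 12 8 5 1 4 6) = [10, 4, 2, 3, 6, 1, 0, 7, 5, 9, 12, 11, 8]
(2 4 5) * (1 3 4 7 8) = (1 3 4 5 2 7 8) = [0, 3, 7, 4, 5, 2, 6, 8, 1]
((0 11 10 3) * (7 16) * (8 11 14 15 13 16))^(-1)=((0 14 15 13 16 7 8 11 10 3))^(-1)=(0 3 10 11 8 7 16 13 15 14)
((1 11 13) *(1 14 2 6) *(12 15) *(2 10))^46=(15)(1 10 11 2 13 6 14)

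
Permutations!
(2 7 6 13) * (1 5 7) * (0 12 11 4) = (0 12 11 4)(1 5 7 6 13 2) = [12, 5, 1, 3, 0, 7, 13, 6, 8, 9, 10, 4, 11, 2]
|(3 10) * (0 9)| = |(0 9)(3 10)| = 2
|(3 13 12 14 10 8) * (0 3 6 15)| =|(0 3 13 12 14 10 8 6 15)| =9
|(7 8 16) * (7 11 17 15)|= 6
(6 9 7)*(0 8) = [8, 1, 2, 3, 4, 5, 9, 6, 0, 7] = (0 8)(6 9 7)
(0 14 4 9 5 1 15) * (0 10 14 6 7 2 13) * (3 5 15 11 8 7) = (0 6 3 5 1 11 8 7 2 13)(4 9 15 10 14) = [6, 11, 13, 5, 9, 1, 3, 2, 7, 15, 14, 8, 12, 0, 4, 10]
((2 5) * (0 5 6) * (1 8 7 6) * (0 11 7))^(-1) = ((0 5 2 1 8)(6 11 7))^(-1) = (0 8 1 2 5)(6 7 11)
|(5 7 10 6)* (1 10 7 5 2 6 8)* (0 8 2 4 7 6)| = |(0 8 1 10 2)(4 7 6)| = 15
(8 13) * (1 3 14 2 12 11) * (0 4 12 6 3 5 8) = [4, 5, 6, 14, 12, 8, 3, 7, 13, 9, 10, 1, 11, 0, 2] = (0 4 12 11 1 5 8 13)(2 6 3 14)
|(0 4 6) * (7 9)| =|(0 4 6)(7 9)| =6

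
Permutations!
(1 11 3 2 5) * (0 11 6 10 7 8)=[11, 6, 5, 2, 4, 1, 10, 8, 0, 9, 7, 3]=(0 11 3 2 5 1 6 10 7 8)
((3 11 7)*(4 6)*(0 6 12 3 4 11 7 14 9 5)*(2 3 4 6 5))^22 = (2 3 7 6 11 14 9)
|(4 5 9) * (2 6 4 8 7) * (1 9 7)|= |(1 9 8)(2 6 4 5 7)|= 15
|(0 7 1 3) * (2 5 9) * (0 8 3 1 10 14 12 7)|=|(2 5 9)(3 8)(7 10 14 12)|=12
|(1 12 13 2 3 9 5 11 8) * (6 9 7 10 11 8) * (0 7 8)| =42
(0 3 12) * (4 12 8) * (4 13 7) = [3, 1, 2, 8, 12, 5, 6, 4, 13, 9, 10, 11, 0, 7] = (0 3 8 13 7 4 12)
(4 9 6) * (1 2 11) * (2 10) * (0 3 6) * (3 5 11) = (0 5 11 1 10 2 3 6 4 9) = [5, 10, 3, 6, 9, 11, 4, 7, 8, 0, 2, 1]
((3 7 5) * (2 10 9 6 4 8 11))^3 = (2 6 11 9 8 10 4)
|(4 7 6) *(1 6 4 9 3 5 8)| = |(1 6 9 3 5 8)(4 7)| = 6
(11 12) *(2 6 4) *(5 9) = [0, 1, 6, 3, 2, 9, 4, 7, 8, 5, 10, 12, 11] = (2 6 4)(5 9)(11 12)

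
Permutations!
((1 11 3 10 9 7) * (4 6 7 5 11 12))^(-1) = ((1 12 4 6 7)(3 10 9 5 11))^(-1) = (1 7 6 4 12)(3 11 5 9 10)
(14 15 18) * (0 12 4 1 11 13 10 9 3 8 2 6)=(0 12 4 1 11 13 10 9 3 8 2 6)(14 15 18)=[12, 11, 6, 8, 1, 5, 0, 7, 2, 3, 9, 13, 4, 10, 15, 18, 16, 17, 14]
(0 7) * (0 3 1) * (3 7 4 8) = (0 4 8 3 1) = [4, 0, 2, 1, 8, 5, 6, 7, 3]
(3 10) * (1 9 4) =(1 9 4)(3 10) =[0, 9, 2, 10, 1, 5, 6, 7, 8, 4, 3]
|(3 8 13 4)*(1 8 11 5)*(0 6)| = |(0 6)(1 8 13 4 3 11 5)| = 14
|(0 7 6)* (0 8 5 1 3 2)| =|(0 7 6 8 5 1 3 2)| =8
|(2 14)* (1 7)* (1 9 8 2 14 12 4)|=7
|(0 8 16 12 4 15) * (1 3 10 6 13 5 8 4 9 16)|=21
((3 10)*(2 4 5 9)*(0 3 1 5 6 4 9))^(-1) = ((0 3 10 1 5)(2 9)(4 6))^(-1) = (0 5 1 10 3)(2 9)(4 6)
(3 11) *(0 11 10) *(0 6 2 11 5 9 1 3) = [5, 3, 11, 10, 4, 9, 2, 7, 8, 1, 6, 0] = (0 5 9 1 3 10 6 2 11)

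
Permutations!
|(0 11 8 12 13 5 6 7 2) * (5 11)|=20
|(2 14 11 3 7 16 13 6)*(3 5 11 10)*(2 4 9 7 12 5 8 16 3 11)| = 14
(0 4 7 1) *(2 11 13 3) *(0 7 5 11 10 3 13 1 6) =(13)(0 4 5 11 1 7 6)(2 10 3) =[4, 7, 10, 2, 5, 11, 0, 6, 8, 9, 3, 1, 12, 13]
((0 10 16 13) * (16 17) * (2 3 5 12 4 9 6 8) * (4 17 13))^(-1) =(0 13 10)(2 8 6 9 4 16 17 12 5 3)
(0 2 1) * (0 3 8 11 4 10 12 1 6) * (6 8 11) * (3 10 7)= [2, 10, 8, 11, 7, 5, 0, 3, 6, 9, 12, 4, 1]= (0 2 8 6)(1 10 12)(3 11 4 7)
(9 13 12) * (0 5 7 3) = [5, 1, 2, 0, 4, 7, 6, 3, 8, 13, 10, 11, 9, 12] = (0 5 7 3)(9 13 12)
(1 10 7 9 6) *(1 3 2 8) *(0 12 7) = (0 12 7 9 6 3 2 8 1 10) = [12, 10, 8, 2, 4, 5, 3, 9, 1, 6, 0, 11, 7]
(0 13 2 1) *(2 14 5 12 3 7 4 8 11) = (0 13 14 5 12 3 7 4 8 11 2 1) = [13, 0, 1, 7, 8, 12, 6, 4, 11, 9, 10, 2, 3, 14, 5]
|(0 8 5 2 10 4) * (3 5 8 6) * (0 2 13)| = |(0 6 3 5 13)(2 10 4)| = 15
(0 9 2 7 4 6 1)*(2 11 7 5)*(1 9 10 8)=(0 10 8 1)(2 5)(4 6 9 11 7)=[10, 0, 5, 3, 6, 2, 9, 4, 1, 11, 8, 7]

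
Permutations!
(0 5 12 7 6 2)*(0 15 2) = (0 5 12 7 6)(2 15) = [5, 1, 15, 3, 4, 12, 0, 6, 8, 9, 10, 11, 7, 13, 14, 2]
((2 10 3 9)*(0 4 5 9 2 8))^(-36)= ((0 4 5 9 8)(2 10 3))^(-36)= (10)(0 8 9 5 4)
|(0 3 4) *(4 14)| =4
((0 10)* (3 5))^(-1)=((0 10)(3 5))^(-1)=(0 10)(3 5)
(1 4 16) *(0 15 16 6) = (0 15 16 1 4 6) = [15, 4, 2, 3, 6, 5, 0, 7, 8, 9, 10, 11, 12, 13, 14, 16, 1]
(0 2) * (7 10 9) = (0 2)(7 10 9) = [2, 1, 0, 3, 4, 5, 6, 10, 8, 7, 9]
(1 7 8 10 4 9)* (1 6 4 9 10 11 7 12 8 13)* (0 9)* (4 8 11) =(0 9 6 8 4 10)(1 12 11 7 13) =[9, 12, 2, 3, 10, 5, 8, 13, 4, 6, 0, 7, 11, 1]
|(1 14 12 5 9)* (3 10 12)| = 7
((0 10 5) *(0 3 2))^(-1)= ((0 10 5 3 2))^(-1)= (0 2 3 5 10)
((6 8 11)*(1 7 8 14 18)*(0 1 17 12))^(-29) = (0 1 7 8 11 6 14 18 17 12)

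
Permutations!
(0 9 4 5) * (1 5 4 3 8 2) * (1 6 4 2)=(0 9 3 8 1 5)(2 6 4)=[9, 5, 6, 8, 2, 0, 4, 7, 1, 3]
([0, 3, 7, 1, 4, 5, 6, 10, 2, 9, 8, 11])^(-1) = [0, 3, 8, 1, 4, 5, 6, 2, 10, 9, 7, 11]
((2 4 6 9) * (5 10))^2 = ((2 4 6 9)(5 10))^2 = (10)(2 6)(4 9)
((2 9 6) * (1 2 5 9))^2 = (5 6 9)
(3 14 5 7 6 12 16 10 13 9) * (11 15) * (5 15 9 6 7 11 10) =(3 14 15 10 13 6 12 16 5 11 9) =[0, 1, 2, 14, 4, 11, 12, 7, 8, 3, 13, 9, 16, 6, 15, 10, 5]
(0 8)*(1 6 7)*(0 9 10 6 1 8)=(6 7 8 9 10)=[0, 1, 2, 3, 4, 5, 7, 8, 9, 10, 6]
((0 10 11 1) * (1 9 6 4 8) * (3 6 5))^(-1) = (0 1 8 4 6 3 5 9 11 10)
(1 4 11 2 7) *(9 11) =(1 4 9 11 2 7) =[0, 4, 7, 3, 9, 5, 6, 1, 8, 11, 10, 2]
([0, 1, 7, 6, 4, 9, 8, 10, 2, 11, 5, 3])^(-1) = [0, 1, 8, 11, 4, 10, 3, 2, 6, 5, 7, 9]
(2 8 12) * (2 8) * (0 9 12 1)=(0 9 12 8 1)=[9, 0, 2, 3, 4, 5, 6, 7, 1, 12, 10, 11, 8]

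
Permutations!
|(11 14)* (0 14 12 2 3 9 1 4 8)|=10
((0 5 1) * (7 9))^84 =(9)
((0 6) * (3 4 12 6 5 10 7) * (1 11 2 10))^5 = (0 10 6 2 12 11 4 1 3 5 7)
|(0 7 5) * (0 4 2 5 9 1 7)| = 3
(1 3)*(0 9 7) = (0 9 7)(1 3) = [9, 3, 2, 1, 4, 5, 6, 0, 8, 7]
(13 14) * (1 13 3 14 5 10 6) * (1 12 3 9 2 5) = [0, 13, 5, 14, 4, 10, 12, 7, 8, 2, 6, 11, 3, 1, 9] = (1 13)(2 5 10 6 12 3 14 9)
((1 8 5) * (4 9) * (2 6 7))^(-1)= (1 5 8)(2 7 6)(4 9)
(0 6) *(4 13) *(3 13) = (0 6)(3 13 4) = [6, 1, 2, 13, 3, 5, 0, 7, 8, 9, 10, 11, 12, 4]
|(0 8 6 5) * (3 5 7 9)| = 7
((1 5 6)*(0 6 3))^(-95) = (6)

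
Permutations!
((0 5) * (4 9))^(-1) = (0 5)(4 9)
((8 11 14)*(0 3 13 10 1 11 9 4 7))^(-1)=((0 3 13 10 1 11 14 8 9 4 7))^(-1)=(0 7 4 9 8 14 11 1 10 13 3)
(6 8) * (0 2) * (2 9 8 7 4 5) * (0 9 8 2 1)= (0 8 6 7 4 5 1)(2 9)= [8, 0, 9, 3, 5, 1, 7, 4, 6, 2]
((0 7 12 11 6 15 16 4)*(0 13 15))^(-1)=(0 6 11 12 7)(4 16 15 13)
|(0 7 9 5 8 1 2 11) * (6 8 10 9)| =|(0 7 6 8 1 2 11)(5 10 9)| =21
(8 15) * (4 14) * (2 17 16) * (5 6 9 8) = [0, 1, 17, 3, 14, 6, 9, 7, 15, 8, 10, 11, 12, 13, 4, 5, 2, 16] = (2 17 16)(4 14)(5 6 9 8 15)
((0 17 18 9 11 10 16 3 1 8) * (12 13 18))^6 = (0 11)(1 18)(3 13)(8 9)(10 17)(12 16)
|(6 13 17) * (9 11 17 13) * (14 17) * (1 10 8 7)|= 20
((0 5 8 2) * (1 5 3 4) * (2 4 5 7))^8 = ((0 3 5 8 4 1 7 2))^8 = (8)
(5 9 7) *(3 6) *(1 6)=[0, 6, 2, 1, 4, 9, 3, 5, 8, 7]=(1 6 3)(5 9 7)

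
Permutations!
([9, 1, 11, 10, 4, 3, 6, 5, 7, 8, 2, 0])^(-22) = [3, 1, 7, 9, 4, 0, 6, 11, 2, 10, 8, 5]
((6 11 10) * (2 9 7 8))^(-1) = (2 8 7 9)(6 10 11)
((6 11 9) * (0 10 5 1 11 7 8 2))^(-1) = ((0 10 5 1 11 9 6 7 8 2))^(-1) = (0 2 8 7 6 9 11 1 5 10)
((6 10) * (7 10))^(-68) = (6 7 10) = ((6 7 10))^(-68)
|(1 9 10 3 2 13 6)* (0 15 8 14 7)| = |(0 15 8 14 7)(1 9 10 3 2 13 6)| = 35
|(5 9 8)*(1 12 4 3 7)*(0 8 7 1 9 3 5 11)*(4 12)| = 12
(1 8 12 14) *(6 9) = [0, 8, 2, 3, 4, 5, 9, 7, 12, 6, 10, 11, 14, 13, 1] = (1 8 12 14)(6 9)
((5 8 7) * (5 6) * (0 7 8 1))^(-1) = (8)(0 1 5 6 7)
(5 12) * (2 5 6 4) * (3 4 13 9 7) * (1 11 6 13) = [0, 11, 5, 4, 2, 12, 1, 3, 8, 7, 10, 6, 13, 9] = (1 11 6)(2 5 12 13 9 7 3 4)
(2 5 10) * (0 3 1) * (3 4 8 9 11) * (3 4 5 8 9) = [5, 0, 8, 1, 9, 10, 6, 7, 3, 11, 2, 4] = (0 5 10 2 8 3 1)(4 9 11)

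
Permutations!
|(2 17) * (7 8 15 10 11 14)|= 6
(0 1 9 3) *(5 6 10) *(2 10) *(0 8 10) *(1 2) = (0 2)(1 9 3 8 10 5 6) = [2, 9, 0, 8, 4, 6, 1, 7, 10, 3, 5]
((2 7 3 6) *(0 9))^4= (9)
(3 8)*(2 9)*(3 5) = (2 9)(3 8 5) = [0, 1, 9, 8, 4, 3, 6, 7, 5, 2]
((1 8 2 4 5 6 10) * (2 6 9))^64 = (10)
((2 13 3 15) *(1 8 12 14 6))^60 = ((1 8 12 14 6)(2 13 3 15))^60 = (15)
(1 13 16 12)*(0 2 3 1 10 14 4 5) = (0 2 3 1 13 16 12 10 14 4 5) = [2, 13, 3, 1, 5, 0, 6, 7, 8, 9, 14, 11, 10, 16, 4, 15, 12]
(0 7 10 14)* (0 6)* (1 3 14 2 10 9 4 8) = (0 7 9 4 8 1 3 14 6)(2 10) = [7, 3, 10, 14, 8, 5, 0, 9, 1, 4, 2, 11, 12, 13, 6]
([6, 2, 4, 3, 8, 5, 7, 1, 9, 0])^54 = (0 8 2 7)(1 6 9 4)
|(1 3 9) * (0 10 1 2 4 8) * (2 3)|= |(0 10 1 2 4 8)(3 9)|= 6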